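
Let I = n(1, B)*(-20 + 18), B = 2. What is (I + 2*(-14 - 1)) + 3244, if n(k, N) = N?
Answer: 3210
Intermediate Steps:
I = -4 (I = 2*(-20 + 18) = 2*(-2) = -4)
(I + 2*(-14 - 1)) + 3244 = (-4 + 2*(-14 - 1)) + 3244 = (-4 + 2*(-15)) + 3244 = (-4 - 30) + 3244 = -34 + 3244 = 3210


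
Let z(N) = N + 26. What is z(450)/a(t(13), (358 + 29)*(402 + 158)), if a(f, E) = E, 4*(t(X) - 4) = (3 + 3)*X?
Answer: 17/7740 ≈ 0.0021964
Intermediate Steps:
t(X) = 4 + 3*X/2 (t(X) = 4 + ((3 + 3)*X)/4 = 4 + (6*X)/4 = 4 + 3*X/2)
z(N) = 26 + N
z(450)/a(t(13), (358 + 29)*(402 + 158)) = (26 + 450)/(((358 + 29)*(402 + 158))) = 476/((387*560)) = 476/216720 = 476*(1/216720) = 17/7740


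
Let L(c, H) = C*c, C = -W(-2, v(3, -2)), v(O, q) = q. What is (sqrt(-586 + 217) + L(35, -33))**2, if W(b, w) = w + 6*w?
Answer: 239731 + 2940*I*sqrt(41) ≈ 2.3973e+5 + 18825.0*I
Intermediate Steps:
W(b, w) = 7*w
C = 14 (C = -7*(-2) = -1*(-14) = 14)
L(c, H) = 14*c
(sqrt(-586 + 217) + L(35, -33))**2 = (sqrt(-586 + 217) + 14*35)**2 = (sqrt(-369) + 490)**2 = (3*I*sqrt(41) + 490)**2 = (490 + 3*I*sqrt(41))**2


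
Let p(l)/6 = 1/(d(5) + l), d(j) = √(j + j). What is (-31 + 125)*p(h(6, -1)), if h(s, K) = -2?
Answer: 188 + 94*√10 ≈ 485.25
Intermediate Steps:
d(j) = √2*√j (d(j) = √(2*j) = √2*√j)
p(l) = 6/(l + √10) (p(l) = 6/(√2*√5 + l) = 6/(√10 + l) = 6/(l + √10))
(-31 + 125)*p(h(6, -1)) = (-31 + 125)*(6/(-2 + √10)) = 94*(6/(-2 + √10)) = 564/(-2 + √10)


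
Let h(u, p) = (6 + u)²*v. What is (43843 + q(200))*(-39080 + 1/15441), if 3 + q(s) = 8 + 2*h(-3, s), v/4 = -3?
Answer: -8776348153776/5147 ≈ -1.7051e+9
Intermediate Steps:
v = -12 (v = 4*(-3) = -12)
h(u, p) = -12*(6 + u)² (h(u, p) = (6 + u)²*(-12) = -12*(6 + u)²)
q(s) = -211 (q(s) = -3 + (8 + 2*(-12*(6 - 3)²)) = -3 + (8 + 2*(-12*3²)) = -3 + (8 + 2*(-12*9)) = -3 + (8 + 2*(-108)) = -3 + (8 - 216) = -3 - 208 = -211)
(43843 + q(200))*(-39080 + 1/15441) = (43843 - 211)*(-39080 + 1/15441) = 43632*(-39080 + 1/15441) = 43632*(-603434279/15441) = -8776348153776/5147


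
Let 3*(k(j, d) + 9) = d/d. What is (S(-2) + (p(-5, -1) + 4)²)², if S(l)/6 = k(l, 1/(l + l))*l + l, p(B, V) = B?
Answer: 8649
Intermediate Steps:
k(j, d) = -26/3 (k(j, d) = -9 + (d/d)/3 = -9 + (⅓)*1 = -9 + ⅓ = -26/3)
S(l) = -46*l (S(l) = 6*(-26*l/3 + l) = 6*(-23*l/3) = -46*l)
(S(-2) + (p(-5, -1) + 4)²)² = (-46*(-2) + (-5 + 4)²)² = (92 + (-1)²)² = (92 + 1)² = 93² = 8649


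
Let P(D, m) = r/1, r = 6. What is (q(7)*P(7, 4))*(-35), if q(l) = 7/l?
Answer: -210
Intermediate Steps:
P(D, m) = 6 (P(D, m) = 6/1 = 6*1 = 6)
(q(7)*P(7, 4))*(-35) = ((7/7)*6)*(-35) = ((7*(⅐))*6)*(-35) = (1*6)*(-35) = 6*(-35) = -210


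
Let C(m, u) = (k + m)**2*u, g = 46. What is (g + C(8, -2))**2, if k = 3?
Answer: 38416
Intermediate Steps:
C(m, u) = u*(3 + m)**2 (C(m, u) = (3 + m)**2*u = u*(3 + m)**2)
(g + C(8, -2))**2 = (46 - 2*(3 + 8)**2)**2 = (46 - 2*11**2)**2 = (46 - 2*121)**2 = (46 - 242)**2 = (-196)**2 = 38416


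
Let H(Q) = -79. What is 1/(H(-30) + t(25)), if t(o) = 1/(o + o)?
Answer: -50/3949 ≈ -0.012661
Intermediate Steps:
t(o) = 1/(2*o)
1/(H(-30) + t(25)) = 1/(-79 + (½)/25) = 1/(-79 + (½)*(1/25)) = 1/(-79 + 1/50) = 1/(-3949/50) = -50/3949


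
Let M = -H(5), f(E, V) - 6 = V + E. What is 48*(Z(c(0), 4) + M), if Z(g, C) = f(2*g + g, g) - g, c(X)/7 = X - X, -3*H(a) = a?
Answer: 368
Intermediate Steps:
H(a) = -a/3
f(E, V) = 6 + E + V (f(E, V) = 6 + (V + E) = 6 + (E + V) = 6 + E + V)
c(X) = 0 (c(X) = 7*(X - X) = 7*0 = 0)
Z(g, C) = 6 + 3*g (Z(g, C) = (6 + (2*g + g) + g) - g = (6 + 3*g + g) - g = (6 + 4*g) - g = 6 + 3*g)
M = 5/3 (M = -(-1)*5/3 = -1*(-5/3) = 5/3 ≈ 1.6667)
48*(Z(c(0), 4) + M) = 48*((6 + 3*0) + 5/3) = 48*((6 + 0) + 5/3) = 48*(6 + 5/3) = 48*(23/3) = 368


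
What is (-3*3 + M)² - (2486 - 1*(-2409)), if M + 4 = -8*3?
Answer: -3526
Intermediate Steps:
M = -28 (M = -4 - 8*3 = -4 - 24 = -28)
(-3*3 + M)² - (2486 - 1*(-2409)) = (-3*3 - 28)² - (2486 - 1*(-2409)) = (-9 - 28)² - (2486 + 2409) = (-37)² - 1*4895 = 1369 - 4895 = -3526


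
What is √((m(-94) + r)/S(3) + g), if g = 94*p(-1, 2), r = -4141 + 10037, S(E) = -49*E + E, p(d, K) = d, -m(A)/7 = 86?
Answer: I*√18830/12 ≈ 11.435*I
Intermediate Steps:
m(A) = -602 (m(A) = -7*86 = -602)
S(E) = -48*E
r = 5896
g = -94 (g = 94*(-1) = -94)
√((m(-94) + r)/S(3) + g) = √((-602 + 5896)/((-48*3)) - 94) = √(5294/(-144) - 94) = √(5294*(-1/144) - 94) = √(-2647/72 - 94) = √(-9415/72) = I*√18830/12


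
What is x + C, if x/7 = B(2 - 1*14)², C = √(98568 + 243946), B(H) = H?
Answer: 1008 + √342514 ≈ 1593.2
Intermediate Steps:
C = √342514 ≈ 585.25
x = 1008 (x = 7*(2 - 1*14)² = 7*(2 - 14)² = 7*(-12)² = 7*144 = 1008)
x + C = 1008 + √342514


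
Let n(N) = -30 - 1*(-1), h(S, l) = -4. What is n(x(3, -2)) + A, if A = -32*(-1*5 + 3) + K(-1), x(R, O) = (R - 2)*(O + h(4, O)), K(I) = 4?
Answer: 39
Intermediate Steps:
x(R, O) = (-4 + O)*(-2 + R) (x(R, O) = (R - 2)*(O - 4) = (-2 + R)*(-4 + O) = (-4 + O)*(-2 + R))
n(N) = -29 (n(N) = -30 + 1 = -29)
A = 68 (A = -32*(-1*5 + 3) + 4 = -32*(-5 + 3) + 4 = -32*(-2) + 4 = 64 + 4 = 68)
n(x(3, -2)) + A = -29 + 68 = 39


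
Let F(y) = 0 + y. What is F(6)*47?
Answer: 282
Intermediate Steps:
F(y) = y
F(6)*47 = 6*47 = 282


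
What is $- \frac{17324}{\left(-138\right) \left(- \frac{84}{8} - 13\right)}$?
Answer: $- \frac{17324}{3243} \approx -5.342$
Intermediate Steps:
$- \frac{17324}{\left(-138\right) \left(- \frac{84}{8} - 13\right)} = - \frac{17324}{\left(-138\right) \left(\left(-84\right) \frac{1}{8} - 13\right)} = - \frac{17324}{\left(-138\right) \left(- \frac{21}{2} - 13\right)} = - \frac{17324}{\left(-138\right) \left(- \frac{47}{2}\right)} = - \frac{17324}{3243}$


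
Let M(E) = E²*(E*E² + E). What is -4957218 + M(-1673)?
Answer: -13106292621765028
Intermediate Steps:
M(E) = E²*(E + E³) (M(E) = E²*(E³ + E) = E²*(E + E³))
-4957218 + M(-1673) = -4957218 + ((-1673)³ + (-1673)⁵) = -4957218 + (-4682608217 - 13106287934199593) = -4957218 - 13106292616807810 = -13106292621765028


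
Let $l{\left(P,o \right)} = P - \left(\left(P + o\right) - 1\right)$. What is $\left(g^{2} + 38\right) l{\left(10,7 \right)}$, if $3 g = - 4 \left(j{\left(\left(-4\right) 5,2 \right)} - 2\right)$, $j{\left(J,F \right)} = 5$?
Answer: $-324$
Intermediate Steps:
$g = -4$ ($g = \frac{\left(-4\right) \left(5 - 2\right)}{3} = \frac{\left(-4\right) 3}{3} = \frac{1}{3} \left(-12\right) = -4$)
$l{\left(P,o \right)} = 1 - o$ ($l{\left(P,o \right)} = P - \left(-1 + P + o\right) = 1 - o$)
$\left(g^{2} + 38\right) l{\left(10,7 \right)} = \left(\left(-4\right)^{2} + 38\right) \left(1 - 7\right) = \left(16 + 38\right) \left(1 - 7\right) = 54 \left(-6\right) = -324$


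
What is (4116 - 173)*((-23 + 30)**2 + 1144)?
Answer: 4703999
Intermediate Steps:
(4116 - 173)*((-23 + 30)**2 + 1144) = 3943*(7**2 + 1144) = 3943*(49 + 1144) = 3943*1193 = 4703999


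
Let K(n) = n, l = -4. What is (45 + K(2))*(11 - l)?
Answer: 705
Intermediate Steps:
(45 + K(2))*(11 - l) = (45 + 2)*(11 - 1*(-4)) = 47*(11 + 4) = 47*15 = 705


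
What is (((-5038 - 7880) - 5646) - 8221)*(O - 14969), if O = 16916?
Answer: -52150395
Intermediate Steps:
(((-5038 - 7880) - 5646) - 8221)*(O - 14969) = (((-5038 - 7880) - 5646) - 8221)*(16916 - 14969) = ((-12918 - 5646) - 8221)*1947 = (-18564 - 8221)*1947 = -26785*1947 = -52150395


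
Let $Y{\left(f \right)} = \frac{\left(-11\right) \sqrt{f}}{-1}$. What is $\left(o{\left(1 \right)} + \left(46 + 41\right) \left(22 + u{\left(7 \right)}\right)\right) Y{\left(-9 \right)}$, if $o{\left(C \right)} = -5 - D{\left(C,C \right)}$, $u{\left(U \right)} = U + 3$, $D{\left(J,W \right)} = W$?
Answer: $91674 i \approx 91674.0 i$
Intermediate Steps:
$u{\left(U \right)} = 3 + U$
$Y{\left(f \right)} = 11 \sqrt{f}$ ($Y{\left(f \right)} = - 11 \sqrt{f} \left(-1\right) = 11 \sqrt{f}$)
$o{\left(C \right)} = -5 - C$
$\left(o{\left(1 \right)} + \left(46 + 41\right) \left(22 + u{\left(7 \right)}\right)\right) Y{\left(-9 \right)} = \left(\left(-5 - 1\right) + \left(46 + 41\right) \left(22 + \left(3 + 7\right)\right)\right) 11 \sqrt{-9} = \left(\left(-5 - 1\right) + 87 \left(22 + 10\right)\right) 11 \cdot 3 i = \left(-6 + 87 \cdot 32\right) 33 i = \left(-6 + 2784\right) 33 i = 2778 \cdot 33 i = 91674 i$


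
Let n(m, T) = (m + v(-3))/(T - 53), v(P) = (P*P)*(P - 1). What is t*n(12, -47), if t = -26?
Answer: -156/25 ≈ -6.2400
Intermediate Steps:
v(P) = P²*(-1 + P)
n(m, T) = (-36 + m)/(-53 + T) (n(m, T) = (m + (-3)²*(-1 - 3))/(T - 53) = (m + 9*(-4))/(-53 + T) = (m - 36)/(-53 + T) = (-36 + m)/(-53 + T))
t*n(12, -47) = -26*(-36 + 12)/(-53 - 47) = -26*(-24)/(-100) = -(-13)*(-24)/50 = -26*6/25 = -156/25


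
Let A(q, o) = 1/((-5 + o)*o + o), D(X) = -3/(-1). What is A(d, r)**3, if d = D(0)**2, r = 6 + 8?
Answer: 1/2744000 ≈ 3.6443e-7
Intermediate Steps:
r = 14
D(X) = 3 (D(X) = -3*(-1) = 3)
d = 9 (d = 3**2 = 9)
A(q, o) = 1/(o + o*(-5 + o)) (A(q, o) = 1/(o*(-5 + o) + o) = 1/(o + o*(-5 + o)))
A(d, r)**3 = (1/(14*(-4 + 14)))**3 = ((1/14)/10)**3 = ((1/14)*(1/10))**3 = (1/140)**3 = 1/2744000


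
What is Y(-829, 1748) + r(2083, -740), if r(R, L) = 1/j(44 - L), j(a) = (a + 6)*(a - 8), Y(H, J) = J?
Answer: 1071593921/613040 ≈ 1748.0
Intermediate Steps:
j(a) = (-8 + a)*(6 + a) (j(a) = (6 + a)*(-8 + a) = (-8 + a)*(6 + a))
r(R, L) = 1/(-136 + (44 - L)² + 2*L) (r(R, L) = 1/(-48 + (44 - L)² - 2*(44 - L)) = 1/(-48 + (44 - L)² + (-88 + 2*L)) = 1/(-136 + (44 - L)² + 2*L))
Y(-829, 1748) + r(2083, -740) = 1748 + 1/(1800 + (-740)² - 86*(-740)) = 1748 + 1/(1800 + 547600 + 63640) = 1748 + 1/613040 = 1071593921/613040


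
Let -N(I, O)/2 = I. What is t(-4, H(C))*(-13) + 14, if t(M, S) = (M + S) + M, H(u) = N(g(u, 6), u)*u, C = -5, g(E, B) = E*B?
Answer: 4018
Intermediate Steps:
g(E, B) = B*E
N(I, O) = -2*I
H(u) = -12*u² (H(u) = (-12*u)*u = -12*u²)
t(M, S) = S + 2*M
t(-4, H(C))*(-13) + 14 = (-12*(-5)² + 2*(-4))*(-13) + 14 = (-12*25 - 8)*(-13) + 14 = (-300 - 8)*(-13) + 14 = -308*(-13) + 14 = 4004 + 14 = 4018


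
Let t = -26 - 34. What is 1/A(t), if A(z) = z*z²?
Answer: -1/216000 ≈ -4.6296e-6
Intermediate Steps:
t = -60
A(z) = z³
1/A(t) = 1/((-60)³) = 1/(-216000) = -1/216000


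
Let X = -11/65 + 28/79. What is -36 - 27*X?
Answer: -210537/5135 ≈ -41.000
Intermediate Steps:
X = 951/5135 (X = -11*1/65 + 28*(1/79) = -11/65 + 28/79 = 951/5135 ≈ 0.18520)
-36 - 27*X = -36 - 27*951/5135 = -36 - 25677/5135 = -210537/5135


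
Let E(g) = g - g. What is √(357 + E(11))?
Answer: √357 ≈ 18.894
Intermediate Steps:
E(g) = 0
√(357 + E(11)) = √(357 + 0) = √357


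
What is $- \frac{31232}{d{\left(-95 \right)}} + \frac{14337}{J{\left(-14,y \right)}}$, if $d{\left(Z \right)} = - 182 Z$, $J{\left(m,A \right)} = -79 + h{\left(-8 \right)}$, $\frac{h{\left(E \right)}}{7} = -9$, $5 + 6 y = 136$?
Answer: $- \frac{126160837}{1227590} \approx -102.77$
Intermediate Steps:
$y = \frac{131}{6}$ ($y = - \frac{5}{6} + \frac{1}{6} \cdot 136 = - \frac{5}{6} + \frac{68}{3} = \frac{131}{6} \approx 21.833$)
$h{\left(E \right)} = -63$ ($h{\left(E \right)} = 7 \left(-9\right) = -63$)
$J{\left(m,A \right)} = -142$ ($J{\left(m,A \right)} = -79 - 63 = -142$)
$- \frac{31232}{d{\left(-95 \right)}} + \frac{14337}{J{\left(-14,y \right)}} = - \frac{31232}{\left(-182\right) \left(-95\right)} + \frac{14337}{-142} = - \frac{31232}{17290} + 14337 \left(- \frac{1}{142}\right) = \left(-31232\right) \frac{1}{17290} - \frac{14337}{142} = - \frac{15616}{8645} - \frac{14337}{142} = - \frac{126160837}{1227590}$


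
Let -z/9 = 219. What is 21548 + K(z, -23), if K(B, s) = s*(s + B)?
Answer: 67410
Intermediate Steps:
z = -1971 (z = -9*219 = -1971)
K(B, s) = s*(B + s)
21548 + K(z, -23) = 21548 - 23*(-1971 - 23) = 21548 - 23*(-1994) = 21548 + 45862 = 67410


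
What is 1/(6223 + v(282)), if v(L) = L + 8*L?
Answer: 1/8761 ≈ 0.00011414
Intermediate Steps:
v(L) = 9*L
1/(6223 + v(282)) = 1/(6223 + 9*282) = 1/(6223 + 2538) = 1/8761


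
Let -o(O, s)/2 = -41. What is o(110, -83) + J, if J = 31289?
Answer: 31371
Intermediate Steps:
o(O, s) = 82 (o(O, s) = -2*(-41) = 82)
o(110, -83) + J = 82 + 31289 = 31371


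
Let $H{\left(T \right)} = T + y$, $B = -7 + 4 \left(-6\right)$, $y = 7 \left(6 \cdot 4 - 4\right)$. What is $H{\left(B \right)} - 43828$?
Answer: $-43719$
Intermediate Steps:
$y = 140$ ($y = 7 \left(24 - 4\right) = 7 \cdot 20 = 140$)
$B = -31$ ($B = -7 - 24 = -31$)
$H{\left(T \right)} = 140 + T$ ($H{\left(T \right)} = T + 140 = 140 + T$)
$H{\left(B \right)} - 43828 = \left(140 - 31\right) - 43828 = 109 - 43828 = -43719$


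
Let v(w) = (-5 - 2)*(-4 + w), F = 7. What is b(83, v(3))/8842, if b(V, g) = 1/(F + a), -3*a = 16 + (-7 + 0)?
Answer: 1/35368 ≈ 2.8274e-5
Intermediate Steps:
a = -3 (a = -(16 + (-7 + 0))/3 = -(16 - 7)/3 = -⅓*9 = -3)
v(w) = 28 - 7*w (v(w) = -7*(-4 + w) = 28 - 7*w)
b(V, g) = ¼ (b(V, g) = 1/(7 - 3) = 1/4 = ¼)
b(83, v(3))/8842 = (¼)/8842 = (¼)*(1/8842) = 1/35368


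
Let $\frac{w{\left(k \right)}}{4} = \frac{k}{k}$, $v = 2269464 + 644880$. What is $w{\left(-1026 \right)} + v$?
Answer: $2914348$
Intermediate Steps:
$v = 2914344$
$w{\left(k \right)} = 4$ ($w{\left(k \right)} = 4 \frac{k}{k} = 4 \cdot 1 = 4$)
$w{\left(-1026 \right)} + v = 4 + 2914344 = 2914348$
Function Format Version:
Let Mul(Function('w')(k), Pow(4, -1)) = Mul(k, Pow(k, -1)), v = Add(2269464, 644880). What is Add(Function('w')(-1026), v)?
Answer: 2914348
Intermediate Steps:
v = 2914344
Function('w')(k) = 4 (Function('w')(k) = Mul(4, Mul(k, Pow(k, -1))) = Mul(4, 1) = 4)
Add(Function('w')(-1026), v) = Add(4, 2914344) = 2914348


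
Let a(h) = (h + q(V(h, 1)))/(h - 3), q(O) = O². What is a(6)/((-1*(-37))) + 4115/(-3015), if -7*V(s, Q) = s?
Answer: -1425769/1093239 ≈ -1.3042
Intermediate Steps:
V(s, Q) = -s/7
a(h) = (h + h²/49)/(-3 + h) (a(h) = (h + (-h/7)²)/(h - 3) = (h + h²/49)/(-3 + h))
a(6)/((-1*(-37))) + 4115/(-3015) = ((1/49)*6*(49 + 6)/(-3 + 6))/((-1*(-37))) + 4115/(-3015) = ((1/49)*6*55/3)/37 + 4115*(-1/3015) = ((1/49)*6*(⅓)*55)*(1/37) - 823/603 = (110/49)*(1/37) - 823/603 = 110/1813 - 823/603 = -1425769/1093239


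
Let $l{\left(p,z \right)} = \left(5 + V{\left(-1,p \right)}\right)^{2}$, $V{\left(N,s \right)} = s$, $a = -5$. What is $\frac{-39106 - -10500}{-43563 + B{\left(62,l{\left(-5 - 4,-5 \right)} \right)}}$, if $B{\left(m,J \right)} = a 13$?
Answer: $\frac{14303}{21814} \approx 0.65568$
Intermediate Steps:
$l{\left(p,z \right)} = \left(5 + p\right)^{2}$
$B{\left(m,J \right)} = -65$ ($B{\left(m,J \right)} = \left(-5\right) 13 = -65$)
$\frac{-39106 - -10500}{-43563 + B{\left(62,l{\left(-5 - 4,-5 \right)} \right)}} = \frac{-39106 - -10500}{-43563 - 65} = \frac{-39106 + 10500}{-43628} = \left(-28606\right) \left(- \frac{1}{43628}\right) = \frac{14303}{21814}$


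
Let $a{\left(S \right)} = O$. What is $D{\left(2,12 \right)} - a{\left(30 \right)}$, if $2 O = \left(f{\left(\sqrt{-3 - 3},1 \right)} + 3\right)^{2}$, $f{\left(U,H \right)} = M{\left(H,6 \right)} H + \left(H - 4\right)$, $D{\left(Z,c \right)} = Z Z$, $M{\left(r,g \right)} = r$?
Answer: $\frac{7}{2} \approx 3.5$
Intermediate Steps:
$D{\left(Z,c \right)} = Z^{2}$
$f{\left(U,H \right)} = -4 + H + H^{2}$ ($f{\left(U,H \right)} = H H + \left(H - 4\right) = H^{2} + \left(H - 4\right) = H^{2} + \left(-4 + H\right) = -4 + H + H^{2}$)
$O = \frac{1}{2}$ ($O = \frac{\left(\left(-4 + 1 + 1^{2}\right) + 3\right)^{2}}{2} = \frac{\left(\left(-4 + 1 + 1\right) + 3\right)^{2}}{2} = \frac{\left(-2 + 3\right)^{2}}{2} = \frac{1^{2}}{2} = \frac{1}{2} \cdot 1 = \frac{1}{2} \approx 0.5$)
$a{\left(S \right)} = \frac{1}{2}$
$D{\left(2,12 \right)} - a{\left(30 \right)} = 2^{2} - \frac{1}{2} = 4 - \frac{1}{2} = \frac{7}{2}$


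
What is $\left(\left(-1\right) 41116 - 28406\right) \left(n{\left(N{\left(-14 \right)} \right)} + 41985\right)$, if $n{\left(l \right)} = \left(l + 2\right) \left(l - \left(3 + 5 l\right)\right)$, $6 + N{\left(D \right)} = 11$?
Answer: $-2907688128$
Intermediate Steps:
$N{\left(D \right)} = 5$ ($N{\left(D \right)} = -6 + 11 = 5$)
$n{\left(l \right)} = \left(-3 - 4 l\right) \left(2 + l\right)$ ($n{\left(l \right)} = \left(2 + l\right) \left(-3 - 4 l\right) = \left(-3 - 4 l\right) \left(2 + l\right)$)
$\left(\left(-1\right) 41116 - 28406\right) \left(n{\left(N{\left(-14 \right)} \right)} + 41985\right) = \left(\left(-1\right) 41116 - 28406\right) \left(\left(-6 - 55 - 4 \cdot 5^{2}\right) + 41985\right) = \left(-41116 - 28406\right) \left(\left(-6 - 55 - 100\right) + 41985\right) = - 69522 \left(\left(-6 - 55 - 100\right) + 41985\right) = - 69522 \left(-161 + 41985\right) = \left(-69522\right) 41824 = -2907688128$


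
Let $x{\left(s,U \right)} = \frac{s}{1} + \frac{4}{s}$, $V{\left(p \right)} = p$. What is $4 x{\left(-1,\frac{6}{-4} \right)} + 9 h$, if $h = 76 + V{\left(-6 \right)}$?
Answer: $610$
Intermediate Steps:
$x{\left(s,U \right)} = s + \frac{4}{s}$ ($x{\left(s,U \right)} = s 1 + \frac{4}{s} = s + \frac{4}{s}$)
$h = 70$ ($h = 76 - 6 = 70$)
$4 x{\left(-1,\frac{6}{-4} \right)} + 9 h = 4 \left(-1 + \frac{4}{-1}\right) + 9 \cdot 70 = 4 \left(-1 + 4 \left(-1\right)\right) + 630 = 4 \left(-1 - 4\right) + 630 = 4 \left(-5\right) + 630 = -20 + 630 = 610$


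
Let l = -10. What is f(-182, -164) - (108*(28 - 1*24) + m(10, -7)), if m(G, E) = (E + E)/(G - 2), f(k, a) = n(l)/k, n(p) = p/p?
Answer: -156613/364 ≈ -430.26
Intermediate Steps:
n(p) = 1
f(k, a) = 1/k
m(G, E) = 2*E/(-2 + G) (m(G, E) = (2*E)/(-2 + G) = 2*E/(-2 + G))
f(-182, -164) - (108*(28 - 1*24) + m(10, -7)) = 1/(-182) - (108*(28 - 1*24) + 2*(-7)/(-2 + 10)) = -1/182 - (108*(28 - 24) + 2*(-7)/8) = -1/182 - (108*4 + 2*(-7)*(1/8)) = -1/182 - (432 - 7/4) = -1/182 - 1*1721/4 = -1/182 - 1721/4 = -156613/364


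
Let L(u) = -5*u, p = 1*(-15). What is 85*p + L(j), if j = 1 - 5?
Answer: -1255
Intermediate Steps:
p = -15
j = -4
85*p + L(j) = 85*(-15) - 5*(-4) = -1275 + 20 = -1255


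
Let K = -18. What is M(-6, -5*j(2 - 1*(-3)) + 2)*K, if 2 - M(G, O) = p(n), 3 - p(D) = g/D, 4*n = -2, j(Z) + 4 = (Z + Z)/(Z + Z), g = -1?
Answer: -18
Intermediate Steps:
j(Z) = -3 (j(Z) = -4 + (Z + Z)/(Z + Z) = -4 + (2*Z)/((2*Z)) = -4 + (2*Z)*(1/(2*Z)) = -4 + 1 = -3)
n = -1/2 (n = (1/4)*(-2) = -1/2 ≈ -0.50000)
p(D) = 3 + 1/D (p(D) = 3 - (-1)/D = 3 + 1/D)
M(G, O) = 1 (M(G, O) = 2 - (3 + 1/(-1/2)) = 2 - (3 - 2) = 2 - 1*1 = 2 - 1 = 1)
M(-6, -5*j(2 - 1*(-3)) + 2)*K = 1*(-18) = -18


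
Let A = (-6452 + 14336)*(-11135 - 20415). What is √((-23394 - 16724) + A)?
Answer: I*√248780318 ≈ 15773.0*I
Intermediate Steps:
A = -248740200 (A = 7884*(-31550) = -248740200)
√((-23394 - 16724) + A) = √((-23394 - 16724) - 248740200) = √(-40118 - 248740200) = √(-248780318) = I*√248780318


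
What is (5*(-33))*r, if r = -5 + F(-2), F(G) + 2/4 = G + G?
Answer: 3135/2 ≈ 1567.5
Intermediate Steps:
F(G) = -½ + 2*G (F(G) = -½ + (G + G) = -½ + 2*G)
r = -19/2 (r = -5 + (-½ + 2*(-2)) = -5 + (-½ - 4) = -5 - 9/2 = -19/2 ≈ -9.5000)
(5*(-33))*r = (5*(-33))*(-19/2) = -165*(-19/2) = 3135/2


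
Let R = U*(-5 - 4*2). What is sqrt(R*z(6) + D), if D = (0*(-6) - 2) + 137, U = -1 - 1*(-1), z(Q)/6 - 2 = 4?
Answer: 3*sqrt(15) ≈ 11.619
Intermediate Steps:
z(Q) = 36 (z(Q) = 12 + 6*4 = 12 + 24 = 36)
U = 0 (U = -1 + 1 = 0)
D = 135 (D = (0 - 2) + 137 = -2 + 137 = 135)
R = 0 (R = 0*(-5 - 4*2) = 0*(-5 - 8) = 0*(-13) = 0)
sqrt(R*z(6) + D) = sqrt(0*36 + 135) = sqrt(0 + 135) = sqrt(135) = 3*sqrt(15)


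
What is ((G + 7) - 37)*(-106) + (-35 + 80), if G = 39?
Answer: -909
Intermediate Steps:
((G + 7) - 37)*(-106) + (-35 + 80) = ((39 + 7) - 37)*(-106) + (-35 + 80) = (46 - 37)*(-106) + 45 = 9*(-106) + 45 = -954 + 45 = -909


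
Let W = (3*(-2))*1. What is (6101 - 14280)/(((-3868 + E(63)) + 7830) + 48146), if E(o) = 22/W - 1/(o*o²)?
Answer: -2045134413/13028532236 ≈ -0.15697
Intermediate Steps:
W = -6 (W = -6*1 = -6)
E(o) = -11/3 - 1/o³ (E(o) = 22/(-6) - 1/(o*o²) = 22*(-⅙) - 1/(o³) = -11/3 - 1/o³)
(6101 - 14280)/(((-3868 + E(63)) + 7830) + 48146) = (6101 - 14280)/(((-3868 + (-11/3 - 1/63³)) + 7830) + 48146) = -8179/(((-3868 + (-11/3 - 1*1/250047)) + 7830) + 48146) = -8179/(((-3868 + (-11/3 - 1/250047)) + 7830) + 48146) = -8179/(((-3868 - 916840/250047) + 7830) + 48146) = -8179/((-968098636/250047 + 7830) + 48146) = -8179/(989769374/250047 + 48146) = -8179/13028532236/250047 = -8179*250047/13028532236 = -2045134413/13028532236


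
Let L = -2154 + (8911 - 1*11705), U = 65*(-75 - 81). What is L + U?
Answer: -15088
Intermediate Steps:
U = -10140 (U = 65*(-156) = -10140)
L = -4948 (L = -2154 + (8911 - 11705) = -2154 - 2794 = -4948)
L + U = -4948 - 10140 = -15088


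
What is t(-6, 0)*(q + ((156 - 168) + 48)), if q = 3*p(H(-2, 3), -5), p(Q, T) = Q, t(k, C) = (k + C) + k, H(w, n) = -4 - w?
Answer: -360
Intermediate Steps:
t(k, C) = C + 2*k (t(k, C) = (C + k) + k = C + 2*k)
q = -6 (q = 3*(-4 - 1*(-2)) = 3*(-4 + 2) = 3*(-2) = -6)
t(-6, 0)*(q + ((156 - 168) + 48)) = (0 + 2*(-6))*(-6 + ((156 - 168) + 48)) = (0 - 12)*(-6 + (-12 + 48)) = -12*(-6 + 36) = -12*30 = -360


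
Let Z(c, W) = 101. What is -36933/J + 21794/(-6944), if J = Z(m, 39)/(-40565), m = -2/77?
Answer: 5201704666843/350672 ≈ 1.4834e+7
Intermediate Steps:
m = -2/77 (m = -2*1/77 = -2/77 ≈ -0.025974)
J = -101/40565 (J = 101/(-40565) = 101*(-1/40565) = -101/40565 ≈ -0.0024898)
-36933/J + 21794/(-6944) = -36933/(-101/40565) + 21794/(-6944) = -36933*(-40565/101) + 21794*(-1/6944) = 1498187145/101 - 10897/3472 = 5201704666843/350672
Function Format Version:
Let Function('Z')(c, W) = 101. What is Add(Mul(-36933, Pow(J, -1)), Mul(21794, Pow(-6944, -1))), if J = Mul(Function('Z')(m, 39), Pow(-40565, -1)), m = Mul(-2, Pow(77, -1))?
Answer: Rational(5201704666843, 350672) ≈ 1.4834e+7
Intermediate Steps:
m = Rational(-2, 77) (m = Mul(-2, Rational(1, 77)) = Rational(-2, 77) ≈ -0.025974)
J = Rational(-101, 40565) (J = Mul(101, Pow(-40565, -1)) = Mul(101, Rational(-1, 40565)) = Rational(-101, 40565) ≈ -0.0024898)
Add(Mul(-36933, Pow(J, -1)), Mul(21794, Pow(-6944, -1))) = Add(Mul(-36933, Pow(Rational(-101, 40565), -1)), Mul(21794, Pow(-6944, -1))) = Add(Mul(-36933, Rational(-40565, 101)), Mul(21794, Rational(-1, 6944))) = Add(Rational(1498187145, 101), Rational(-10897, 3472)) = Rational(5201704666843, 350672)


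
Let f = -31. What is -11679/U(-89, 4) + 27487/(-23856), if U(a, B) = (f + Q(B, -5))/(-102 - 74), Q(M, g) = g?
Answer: -454047157/7952 ≈ -57099.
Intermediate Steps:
U(a, B) = 9/44 (U(a, B) = (-31 - 5)/(-102 - 74) = -36/(-176) = -36*(-1/176) = 9/44)
-11679/U(-89, 4) + 27487/(-23856) = -11679/9/44 + 27487/(-23856) = -11679*44/9 + 27487*(-1/23856) = -171292/3 - 27487/23856 = -454047157/7952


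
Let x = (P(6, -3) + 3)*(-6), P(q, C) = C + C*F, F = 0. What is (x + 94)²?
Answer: 8836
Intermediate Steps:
P(q, C) = C (P(q, C) = C + C*0 = C + 0 = C)
x = 0 (x = (-3 + 3)*(-6) = 0*(-6) = 0)
(x + 94)² = (0 + 94)² = 94² = 8836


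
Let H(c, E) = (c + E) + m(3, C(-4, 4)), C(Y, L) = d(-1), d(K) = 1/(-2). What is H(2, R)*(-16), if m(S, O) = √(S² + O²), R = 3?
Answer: -80 - 8*√37 ≈ -128.66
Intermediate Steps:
d(K) = -½
C(Y, L) = -½
m(S, O) = √(O² + S²)
H(c, E) = E + c + √37/2 (H(c, E) = (c + E) + √((-½)² + 3²) = (E + c) + √(¼ + 9) = (E + c) + √(37/4) = (E + c) + √37/2 = E + c + √37/2)
H(2, R)*(-16) = (3 + 2 + √37/2)*(-16) = (5 + √37/2)*(-16) = -80 - 8*√37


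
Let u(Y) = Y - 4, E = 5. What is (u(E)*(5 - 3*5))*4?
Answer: -40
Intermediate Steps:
u(Y) = -4 + Y
(u(E)*(5 - 3*5))*4 = ((-4 + 5)*(5 - 3*5))*4 = (1*(5 - 15))*4 = (1*(-10))*4 = -10*4 = -40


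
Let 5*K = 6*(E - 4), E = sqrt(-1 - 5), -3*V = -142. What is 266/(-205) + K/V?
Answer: -20362/14555 + 9*I*sqrt(6)/355 ≈ -1.399 + 0.0621*I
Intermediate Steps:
V = 142/3 (V = -1/3*(-142) = 142/3 ≈ 47.333)
E = I*sqrt(6) (E = sqrt(-6) = I*sqrt(6) ≈ 2.4495*I)
K = -24/5 + 6*I*sqrt(6)/5 (K = (6*(I*sqrt(6) - 4))/5 = (6*(-4 + I*sqrt(6)))/5 = (-24 + 6*I*sqrt(6))/5 = -24/5 + 6*I*sqrt(6)/5 ≈ -4.8 + 2.9394*I)
266/(-205) + K/V = 266/(-205) + (-24/5 + 6*I*sqrt(6)/5)/(142/3) = 266*(-1/205) + (-24/5 + 6*I*sqrt(6)/5)*(3/142) = -266/205 + (-36/355 + 9*I*sqrt(6)/355) = -20362/14555 + 9*I*sqrt(6)/355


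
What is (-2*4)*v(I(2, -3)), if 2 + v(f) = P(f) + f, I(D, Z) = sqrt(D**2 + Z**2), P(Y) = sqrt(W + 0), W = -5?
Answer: 16 - 8*sqrt(13) - 8*I*sqrt(5) ≈ -12.844 - 17.889*I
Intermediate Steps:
P(Y) = I*sqrt(5) (P(Y) = sqrt(-5 + 0) = sqrt(-5) = I*sqrt(5))
v(f) = -2 + f + I*sqrt(5) (v(f) = -2 + (I*sqrt(5) + f) = -2 + (f + I*sqrt(5)) = -2 + f + I*sqrt(5))
(-2*4)*v(I(2, -3)) = (-2*4)*(-2 + sqrt(2**2 + (-3)**2) + I*sqrt(5)) = -8*(-2 + sqrt(4 + 9) + I*sqrt(5)) = -8*(-2 + sqrt(13) + I*sqrt(5)) = 16 - 8*sqrt(13) - 8*I*sqrt(5)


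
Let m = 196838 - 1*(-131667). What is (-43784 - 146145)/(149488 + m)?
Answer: -189929/477993 ≈ -0.39735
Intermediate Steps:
m = 328505 (m = 196838 + 131667 = 328505)
(-43784 - 146145)/(149488 + m) = (-43784 - 146145)/(149488 + 328505) = -189929/477993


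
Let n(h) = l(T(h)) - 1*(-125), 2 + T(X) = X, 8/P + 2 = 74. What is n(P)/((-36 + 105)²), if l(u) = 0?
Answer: 125/4761 ≈ 0.026255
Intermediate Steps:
P = ⅑ (P = 8/(-2 + 74) = 8/72 = 8*(1/72) = ⅑ ≈ 0.11111)
T(X) = -2 + X
n(h) = 125 (n(h) = 0 - 1*(-125) = 0 + 125 = 125)
n(P)/((-36 + 105)²) = 125/((-36 + 105)²) = 125/(69²) = 125/4761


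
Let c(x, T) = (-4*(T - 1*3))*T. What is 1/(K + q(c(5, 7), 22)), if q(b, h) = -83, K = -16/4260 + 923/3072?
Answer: -1090560/90192911 ≈ -0.012091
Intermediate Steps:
c(x, T) = T*(12 - 4*T) (c(x, T) = (-4*(T - 3))*T = (-4*(-3 + T))*T = (12 - 4*T)*T = T*(12 - 4*T))
K = 323569/1090560 (K = -16*1/4260 + 923*(1/3072) = -4/1065 + 923/3072 = 323569/1090560 ≈ 0.29670)
1/(K + q(c(5, 7), 22)) = 1/(323569/1090560 - 83) = 1/(-90192911/1090560) = -1090560/90192911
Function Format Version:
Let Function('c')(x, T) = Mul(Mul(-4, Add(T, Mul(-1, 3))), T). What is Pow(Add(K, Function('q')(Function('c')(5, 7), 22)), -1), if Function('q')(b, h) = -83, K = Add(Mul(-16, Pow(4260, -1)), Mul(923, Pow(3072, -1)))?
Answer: Rational(-1090560, 90192911) ≈ -0.012091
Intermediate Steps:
Function('c')(x, T) = Mul(T, Add(12, Mul(-4, T))) (Function('c')(x, T) = Mul(Mul(-4, Add(T, -3)), T) = Mul(Mul(-4, Add(-3, T)), T) = Mul(Add(12, Mul(-4, T)), T) = Mul(T, Add(12, Mul(-4, T))))
K = Rational(323569, 1090560) (K = Add(Mul(-16, Rational(1, 4260)), Mul(923, Rational(1, 3072))) = Add(Rational(-4, 1065), Rational(923, 3072)) = Rational(323569, 1090560) ≈ 0.29670)
Pow(Add(K, Function('q')(Function('c')(5, 7), 22)), -1) = Pow(Add(Rational(323569, 1090560), -83), -1) = Pow(Rational(-90192911, 1090560), -1) = Rational(-1090560, 90192911)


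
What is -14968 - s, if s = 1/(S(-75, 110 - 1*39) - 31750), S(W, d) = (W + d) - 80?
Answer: -476491311/31834 ≈ -14968.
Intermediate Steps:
S(W, d) = -80 + W + d
s = -1/31834 (s = 1/((-80 - 75 + (110 - 1*39)) - 31750) = 1/((-80 - 75 + (110 - 39)) - 31750) = 1/((-80 - 75 + 71) - 31750) = 1/(-84 - 31750) = 1/(-31834) = -1/31834 ≈ -3.1413e-5)
-14968 - s = -14968 - 1*(-1/31834) = -14968 + 1/31834 = -476491311/31834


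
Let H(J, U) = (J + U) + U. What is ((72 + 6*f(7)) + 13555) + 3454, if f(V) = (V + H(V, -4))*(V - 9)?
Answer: 17009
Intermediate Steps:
H(J, U) = J + 2*U
f(V) = (-9 + V)*(-8 + 2*V) (f(V) = (V + (V + 2*(-4)))*(V - 9) = (V + (V - 8))*(-9 + V) = (V + (-8 + V))*(-9 + V) = (-8 + 2*V)*(-9 + V) = (-9 + V)*(-8 + 2*V))
((72 + 6*f(7)) + 13555) + 3454 = ((72 + 6*(72 - 26*7 + 2*7²)) + 13555) + 3454 = ((72 + 6*(72 - 182 + 2*49)) + 13555) + 3454 = ((72 + 6*(72 - 182 + 98)) + 13555) + 3454 = ((72 + 6*(-12)) + 13555) + 3454 = ((72 - 72) + 13555) + 3454 = (0 + 13555) + 3454 = 13555 + 3454 = 17009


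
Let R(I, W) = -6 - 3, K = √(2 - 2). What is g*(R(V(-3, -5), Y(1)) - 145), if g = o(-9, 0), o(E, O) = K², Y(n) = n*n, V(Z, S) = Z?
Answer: 0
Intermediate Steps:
Y(n) = n²
K = 0 (K = √0 = 0)
o(E, O) = 0 (o(E, O) = 0² = 0)
g = 0
R(I, W) = -9
g*(R(V(-3, -5), Y(1)) - 145) = 0*(-9 - 145) = 0*(-154) = 0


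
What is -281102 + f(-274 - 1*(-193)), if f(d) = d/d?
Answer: -281101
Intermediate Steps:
f(d) = 1
-281102 + f(-274 - 1*(-193)) = -281102 + 1 = -281101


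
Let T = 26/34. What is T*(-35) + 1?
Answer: -438/17 ≈ -25.765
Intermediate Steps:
T = 13/17 (T = 26*(1/34) = 13/17 ≈ 0.76471)
T*(-35) + 1 = (13/17)*(-35) + 1 = -455/17 + 1 = -438/17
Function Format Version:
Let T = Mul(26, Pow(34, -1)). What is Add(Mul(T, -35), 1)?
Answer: Rational(-438, 17) ≈ -25.765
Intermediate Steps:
T = Rational(13, 17) (T = Mul(26, Rational(1, 34)) = Rational(13, 17) ≈ 0.76471)
Add(Mul(T, -35), 1) = Add(Mul(Rational(13, 17), -35), 1) = Add(Rational(-455, 17), 1) = Rational(-438, 17)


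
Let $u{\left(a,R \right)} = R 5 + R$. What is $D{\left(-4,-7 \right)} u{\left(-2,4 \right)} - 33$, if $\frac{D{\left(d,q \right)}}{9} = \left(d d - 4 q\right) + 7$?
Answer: $10983$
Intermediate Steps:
$u{\left(a,R \right)} = 6 R$ ($u{\left(a,R \right)} = 5 R + R = 6 R$)
$D{\left(d,q \right)} = 63 - 36 q + 9 d^{2}$ ($D{\left(d,q \right)} = 9 \left(\left(d d - 4 q\right) + 7\right) = 9 \left(\left(d^{2} - 4 q\right) + 7\right) = 9 \left(7 + d^{2} - 4 q\right) = 63 - 36 q + 9 d^{2}$)
$D{\left(-4,-7 \right)} u{\left(-2,4 \right)} - 33 = \left(63 - -252 + 9 \left(-4\right)^{2}\right) 6 \cdot 4 - 33 = \left(63 + 252 + 9 \cdot 16\right) 24 - 33 = \left(63 + 252 + 144\right) 24 - 33 = 459 \cdot 24 - 33 = 11016 - 33 = 10983$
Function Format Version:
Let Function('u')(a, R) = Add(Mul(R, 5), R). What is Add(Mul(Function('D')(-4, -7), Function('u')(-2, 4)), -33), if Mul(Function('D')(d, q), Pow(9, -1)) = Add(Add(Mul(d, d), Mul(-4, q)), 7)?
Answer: 10983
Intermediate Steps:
Function('u')(a, R) = Mul(6, R) (Function('u')(a, R) = Add(Mul(5, R), R) = Mul(6, R))
Function('D')(d, q) = Add(63, Mul(-36, q), Mul(9, Pow(d, 2))) (Function('D')(d, q) = Mul(9, Add(Add(Mul(d, d), Mul(-4, q)), 7)) = Mul(9, Add(Add(Pow(d, 2), Mul(-4, q)), 7)) = Mul(9, Add(7, Pow(d, 2), Mul(-4, q))) = Add(63, Mul(-36, q), Mul(9, Pow(d, 2))))
Add(Mul(Function('D')(-4, -7), Function('u')(-2, 4)), -33) = Add(Mul(Add(63, Mul(-36, -7), Mul(9, Pow(-4, 2))), Mul(6, 4)), -33) = Add(Mul(Add(63, 252, Mul(9, 16)), 24), -33) = Add(Mul(Add(63, 252, 144), 24), -33) = Add(Mul(459, 24), -33) = Add(11016, -33) = 10983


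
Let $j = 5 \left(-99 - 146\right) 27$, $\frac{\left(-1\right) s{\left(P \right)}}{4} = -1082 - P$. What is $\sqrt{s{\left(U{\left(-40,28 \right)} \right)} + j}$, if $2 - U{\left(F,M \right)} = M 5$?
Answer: $i \sqrt{29299} \approx 171.17 i$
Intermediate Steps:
$U{\left(F,M \right)} = 2 - 5 M$ ($U{\left(F,M \right)} = 2 - M 5 = 2 - 5 M$)
$s{\left(P \right)} = 4328 + 4 P$ ($s{\left(P \right)} = - 4 \left(-1082 - P\right) = 4328 + 4 P$)
$j = -33075$ ($j = 5 \left(\left(-245\right) 27\right) = 5 \left(-6615\right) = -33075$)
$\sqrt{s{\left(U{\left(-40,28 \right)} \right)} + j} = \sqrt{\left(4328 + 4 \left(2 - 140\right)\right) - 33075} = \sqrt{\left(4328 + 4 \left(-138\right)\right) - 33075} = \sqrt{\left(4328 - 552\right) - 33075} = \sqrt{3776 - 33075} = \sqrt{-29299} = i \sqrt{29299}$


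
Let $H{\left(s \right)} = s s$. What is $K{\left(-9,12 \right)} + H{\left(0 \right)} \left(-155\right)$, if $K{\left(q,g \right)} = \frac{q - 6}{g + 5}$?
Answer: $- \frac{15}{17} \approx -0.88235$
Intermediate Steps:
$K{\left(q,g \right)} = \frac{-6 + q}{5 + g}$
$H{\left(s \right)} = s^{2}$
$K{\left(-9,12 \right)} + H{\left(0 \right)} \left(-155\right) = \frac{-6 - 9}{5 + 12} + 0^{2} \left(-155\right) = \frac{1}{17} \left(-15\right) + 0 \left(-155\right) = \frac{1}{17} \left(-15\right) + 0 = - \frac{15}{17} + 0 = - \frac{15}{17}$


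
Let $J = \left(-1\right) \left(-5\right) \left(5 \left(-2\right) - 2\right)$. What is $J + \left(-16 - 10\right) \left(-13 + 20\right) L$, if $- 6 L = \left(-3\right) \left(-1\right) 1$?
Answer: $31$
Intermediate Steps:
$L = - \frac{1}{2}$ ($L = - \frac{\left(-3\right) \left(-1\right) 1}{6} = - \frac{3 \cdot 1}{6} = \left(- \frac{1}{6}\right) 3 = - \frac{1}{2} \approx -0.5$)
$J = -60$ ($J = 5 \left(-10 - 2\right) = 5 \left(-12\right) = -60$)
$J + \left(-16 - 10\right) \left(-13 + 20\right) L = -60 + \left(-16 - 10\right) \left(-13 + 20\right) \left(- \frac{1}{2}\right) = -60 + \left(-26\right) 7 \left(- \frac{1}{2}\right) = -60 - -91 = -60 + 91 = 31$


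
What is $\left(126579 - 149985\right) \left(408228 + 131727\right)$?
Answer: $-12638186730$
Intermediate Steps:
$\left(126579 - 149985\right) \left(408228 + 131727\right) = \left(-23406\right) 539955 = -12638186730$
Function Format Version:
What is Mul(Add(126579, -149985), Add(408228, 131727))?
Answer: -12638186730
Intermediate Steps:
Mul(Add(126579, -149985), Add(408228, 131727)) = Mul(-23406, 539955) = -12638186730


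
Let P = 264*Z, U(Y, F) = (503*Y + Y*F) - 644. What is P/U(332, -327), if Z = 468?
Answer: 30888/14447 ≈ 2.1380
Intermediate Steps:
U(Y, F) = -644 + 503*Y + F*Y (U(Y, F) = (503*Y + F*Y) - 644 = -644 + 503*Y + F*Y)
P = 123552 (P = 264*468 = 123552)
P/U(332, -327) = 123552/(-644 + 503*332 - 327*332) = 123552/(-644 + 166996 - 108564) = 123552/57788 = 123552*(1/57788) = 30888/14447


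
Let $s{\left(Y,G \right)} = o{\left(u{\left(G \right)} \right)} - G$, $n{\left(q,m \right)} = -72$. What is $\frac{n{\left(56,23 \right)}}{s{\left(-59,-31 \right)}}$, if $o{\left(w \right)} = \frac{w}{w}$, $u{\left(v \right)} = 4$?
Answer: $- \frac{9}{4} \approx -2.25$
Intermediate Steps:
$o{\left(w \right)} = 1$
$s{\left(Y,G \right)} = 1 - G$
$\frac{n{\left(56,23 \right)}}{s{\left(-59,-31 \right)}} = - \frac{72}{1 - -31} = - \frac{72}{1 + 31} = - \frac{72}{32} = \left(-72\right) \frac{1}{32} = - \frac{9}{4}$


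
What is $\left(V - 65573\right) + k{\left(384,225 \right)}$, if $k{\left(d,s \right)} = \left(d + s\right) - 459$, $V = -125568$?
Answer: $-190991$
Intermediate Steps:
$k{\left(d,s \right)} = -459 + d + s$
$\left(V - 65573\right) + k{\left(384,225 \right)} = \left(-125568 - 65573\right) + \left(-459 + 384 + 225\right) = -191141 + 150 = -190991$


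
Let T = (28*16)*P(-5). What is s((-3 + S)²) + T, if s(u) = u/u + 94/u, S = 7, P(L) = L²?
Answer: 89655/8 ≈ 11207.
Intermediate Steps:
s(u) = 1 + 94/u
T = 11200 (T = (28*16)*(-5)² = 448*25 = 11200)
s((-3 + S)²) + T = (94 + (-3 + 7)²)/((-3 + 7)²) + 11200 = (94 + 4²)/(4²) + 11200 = (94 + 16)/16 + 11200 = (1/16)*110 + 11200 = 55/8 + 11200 = 89655/8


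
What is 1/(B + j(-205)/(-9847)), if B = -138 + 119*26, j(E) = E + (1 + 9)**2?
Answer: 9847/29107837 ≈ 0.00033829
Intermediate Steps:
j(E) = 100 + E (j(E) = E + 10**2 = E + 100 = 100 + E)
B = 2956 (B = -138 + 3094 = 2956)
1/(B + j(-205)/(-9847)) = 1/(2956 + (100 - 205)/(-9847)) = 1/(2956 - 105*(-1/9847)) = 1/(2956 + 105/9847) = 1/(29107837/9847) = 9847/29107837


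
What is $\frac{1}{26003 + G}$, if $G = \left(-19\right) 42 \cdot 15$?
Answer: $\frac{1}{14033} \approx 7.1261 \cdot 10^{-5}$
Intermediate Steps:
$G = -11970$ ($G = \left(-798\right) 15 = -11970$)
$\frac{1}{26003 + G} = \frac{1}{26003 - 11970} = \frac{1}{14033}$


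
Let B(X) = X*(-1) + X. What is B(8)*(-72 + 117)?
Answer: 0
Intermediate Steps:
B(X) = 0 (B(X) = -X + X = 0)
B(8)*(-72 + 117) = 0*(-72 + 117) = 0*45 = 0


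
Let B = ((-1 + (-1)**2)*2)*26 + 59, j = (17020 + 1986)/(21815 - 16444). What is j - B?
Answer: -297883/5371 ≈ -55.461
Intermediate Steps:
j = 19006/5371 ≈ 3.5386
B = 59 (B = ((-1 + 1)*2)*26 + 59 = (0*2)*26 + 59 = 0*26 + 59 = 0 + 59 = 59)
j - B = 19006/5371 - 1*59 = 19006/5371 - 59 = -297883/5371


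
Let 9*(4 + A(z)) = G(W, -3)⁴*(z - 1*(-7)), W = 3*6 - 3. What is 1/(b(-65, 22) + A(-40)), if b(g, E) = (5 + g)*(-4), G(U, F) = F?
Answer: -1/61 ≈ -0.016393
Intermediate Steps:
W = 15 (W = 18 - 3 = 15)
b(g, E) = -20 - 4*g
A(z) = 59 + 9*z (A(z) = -4 + ((-3)⁴*(z - 1*(-7)))/9 = -4 + (81*(z + 7))/9 = -4 + (81*(7 + z))/9 = -4 + (567 + 81*z)/9 = -4 + (63 + 9*z) = 59 + 9*z)
1/(b(-65, 22) + A(-40)) = 1/((-20 - 4*(-65)) + (59 + 9*(-40))) = 1/((-20 + 260) + (59 - 360)) = 1/(240 - 301) = 1/(-61) = -1/61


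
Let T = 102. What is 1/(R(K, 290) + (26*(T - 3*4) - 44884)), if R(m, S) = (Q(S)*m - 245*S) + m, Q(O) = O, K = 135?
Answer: -1/74309 ≈ -1.3457e-5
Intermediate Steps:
R(m, S) = m - 245*S + S*m (R(m, S) = (S*m - 245*S) + m = (-245*S + S*m) + m = m - 245*S + S*m)
1/(R(K, 290) + (26*(T - 3*4) - 44884)) = 1/((135 - 245*290 + 290*135) + (26*(102 - 3*4) - 44884)) = 1/((135 - 71050 + 39150) + (26*(102 - 12) - 44884)) = 1/(-31765 + (26*90 - 44884)) = 1/(-31765 + (2340 - 44884)) = 1/(-31765 - 42544) = 1/(-74309) = -1/74309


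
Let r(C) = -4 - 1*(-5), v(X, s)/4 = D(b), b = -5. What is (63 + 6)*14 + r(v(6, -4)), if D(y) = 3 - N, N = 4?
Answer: 967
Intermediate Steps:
D(y) = -1 (D(y) = 3 - 1*4 = 3 - 4 = -1)
v(X, s) = -4 (v(X, s) = 4*(-1) = -4)
r(C) = 1 (r(C) = -4 + 5 = 1)
(63 + 6)*14 + r(v(6, -4)) = (63 + 6)*14 + 1 = 69*14 + 1 = 966 + 1 = 967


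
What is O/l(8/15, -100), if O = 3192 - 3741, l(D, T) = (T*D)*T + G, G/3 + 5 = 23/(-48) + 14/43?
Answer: -1133136/10976089 ≈ -0.10324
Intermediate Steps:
G = -10637/688 (G = -15 + 3*(23/(-48) + 14/43) = -15 + 3*(23*(-1/48) + 14*(1/43)) = -15 + 3*(-23/48 + 14/43) = -15 + 3*(-317/2064) = -15 - 317/688 = -10637/688 ≈ -15.461)
l(D, T) = -10637/688 + D*T**2 (l(D, T) = (T*D)*T - 10637/688 = (D*T)*T - 10637/688 = D*T**2 - 10637/688 = -10637/688 + D*T**2)
O = -549
O/l(8/15, -100) = -549/(-10637/688 + (8/15)*(-100)**2) = -549/(-10637/688 + (8*(1/15))*10000) = -549/(-10637/688 + (8/15)*10000) = -549/(-10637/688 + 16000/3) = -549/10976089/2064 = -549*2064/10976089 = -1133136/10976089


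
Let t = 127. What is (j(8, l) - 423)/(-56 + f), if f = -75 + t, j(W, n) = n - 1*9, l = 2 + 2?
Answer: 107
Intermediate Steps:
l = 4
j(W, n) = -9 + n (j(W, n) = n - 9 = -9 + n)
f = 52 (f = -75 + 127 = 52)
(j(8, l) - 423)/(-56 + f) = ((-9 + 4) - 423)/(-56 + 52) = (-5 - 423)/(-4) = -428*(-¼) = 107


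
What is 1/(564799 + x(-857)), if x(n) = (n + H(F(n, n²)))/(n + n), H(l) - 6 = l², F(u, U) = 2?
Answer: 1714/968066333 ≈ 1.7705e-6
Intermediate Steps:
H(l) = 6 + l²
x(n) = (10 + n)/(2*n) (x(n) = (n + (6 + 2²))/(n + n) = (n + (6 + 4))/((2*n)) = (n + 10)*(1/(2*n)) = (10 + n)*(1/(2*n)) = (10 + n)/(2*n))
1/(564799 + x(-857)) = 1/(564799 + (½)*(10 - 857)/(-857)) = 1/(564799 + (½)*(-1/857)*(-847)) = 1/(564799 + 847/1714) = 1/(968066333/1714) = 1714/968066333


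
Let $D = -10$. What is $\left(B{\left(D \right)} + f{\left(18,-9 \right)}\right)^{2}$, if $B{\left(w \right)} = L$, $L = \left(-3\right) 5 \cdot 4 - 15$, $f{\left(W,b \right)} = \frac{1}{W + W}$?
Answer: $\frac{7284601}{1296} \approx 5620.8$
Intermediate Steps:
$f{\left(W,b \right)} = \frac{1}{2 W}$
$L = -75$ ($L = \left(-15\right) 4 - 15 = -60 - 15 = -75$)
$B{\left(w \right)} = -75$
$\left(B{\left(D \right)} + f{\left(18,-9 \right)}\right)^{2} = \left(-75 + \frac{1}{2 \cdot 18}\right)^{2} = \left(-75 + \frac{1}{2} \cdot \frac{1}{18}\right)^{2} = \left(-75 + \frac{1}{36}\right)^{2} = \left(- \frac{2699}{36}\right)^{2} = \frac{7284601}{1296}$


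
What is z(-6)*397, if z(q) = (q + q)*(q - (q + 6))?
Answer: 28584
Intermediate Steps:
z(q) = -12*q (z(q) = (2*q)*(q - (6 + q)) = (2*q)*(q + (-6 - q)) = (2*q)*(-6) = -12*q)
z(-6)*397 = -12*(-6)*397 = 72*397 = 28584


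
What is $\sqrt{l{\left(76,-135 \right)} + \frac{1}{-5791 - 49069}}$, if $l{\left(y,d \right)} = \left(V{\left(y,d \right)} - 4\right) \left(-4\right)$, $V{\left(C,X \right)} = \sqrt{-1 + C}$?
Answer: $\frac{\sqrt{12038464685 - 15048098000 \sqrt{3}}}{27430} \approx 4.3175 i$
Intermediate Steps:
$l{\left(y,d \right)} = 16 - 4 \sqrt{-1 + y}$ ($l{\left(y,d \right)} = \left(\sqrt{-1 + y} - 4\right) \left(-4\right) = \left(-4 + \sqrt{-1 + y}\right) \left(-4\right) = 16 - 4 \sqrt{-1 + y}$)
$\sqrt{l{\left(76,-135 \right)} + \frac{1}{-5791 - 49069}} = \sqrt{\left(16 - 4 \sqrt{-1 + 76}\right) + \frac{1}{-5791 - 49069}} = \sqrt{\left(16 - 4 \sqrt{75}\right) + \frac{1}{-54860}} = \sqrt{\left(16 - 4 \cdot 5 \sqrt{3}\right) - \frac{1}{54860}} = \sqrt{\left(16 - 20 \sqrt{3}\right) - \frac{1}{54860}} = \sqrt{\frac{877759}{54860} - 20 \sqrt{3}}$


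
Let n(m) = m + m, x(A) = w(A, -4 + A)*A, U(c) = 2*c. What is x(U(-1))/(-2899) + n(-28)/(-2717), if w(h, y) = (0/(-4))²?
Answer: 56/2717 ≈ 0.020611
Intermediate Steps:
w(h, y) = 0 (w(h, y) = (0*(-¼))² = 0² = 0)
x(A) = 0 (x(A) = 0*A = 0)
n(m) = 2*m
x(U(-1))/(-2899) + n(-28)/(-2717) = 0/(-2899) + (2*(-28))/(-2717) = 0*(-1/2899) - 56*(-1/2717) = 0 + 56/2717 = 56/2717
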